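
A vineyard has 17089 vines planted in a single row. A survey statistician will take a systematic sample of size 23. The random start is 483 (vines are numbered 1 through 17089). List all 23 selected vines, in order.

k = N/n = 17089/23 = 743
vine 1: 483
vine 2: 483 + 743 = 1226
vine 3: 1226 + 743 = 1969
vine 4: 1969 + 743 = 2712
vine 5: 2712 + 743 = 3455
vine 6: 3455 + 743 = 4198
vine 7: 4198 + 743 = 4941
vine 8: 4941 + 743 = 5684
vine 9: 5684 + 743 = 6427
vine 10: 6427 + 743 = 7170
vine 11: 7170 + 743 = 7913
vine 12: 7913 + 743 = 8656
vine 13: 8656 + 743 = 9399
vine 14: 9399 + 743 = 10142
vine 15: 10142 + 743 = 10885
vine 16: 10885 + 743 = 11628
vine 17: 11628 + 743 = 12371
vine 18: 12371 + 743 = 13114
vine 19: 13114 + 743 = 13857
vine 20: 13857 + 743 = 14600
vine 21: 14600 + 743 = 15343
vine 22: 15343 + 743 = 16086
vine 23: 16086 + 743 = 16829

483, 1226, 1969, 2712, 3455, 4198, 4941, 5684, 6427, 7170, 7913, 8656, 9399, 10142, 10885, 11628, 12371, 13114, 13857, 14600, 15343, 16086, 16829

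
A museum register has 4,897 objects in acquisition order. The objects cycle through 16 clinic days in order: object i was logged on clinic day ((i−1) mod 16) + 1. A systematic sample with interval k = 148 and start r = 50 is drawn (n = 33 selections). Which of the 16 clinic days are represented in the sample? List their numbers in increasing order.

Consecutive selections differ by k = 148, so their clinic day numbers differ by 148 mod 16 = 4.
gcd(148, 16) = 4, so the sample visits 16/4 = 4 distinct residues mod 16.
Start 50 is clinic day 2; the clinic days hit are 2, 6, 10, 14.

2, 6, 10, 14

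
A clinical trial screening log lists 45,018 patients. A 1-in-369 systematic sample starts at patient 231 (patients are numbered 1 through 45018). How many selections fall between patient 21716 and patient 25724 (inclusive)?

k = 369
First selection ≥ 21716: 231 + ⌈(21716−231)/369⌉·369 = 231 + 59×369 = 22002
Last selection ≤ 25724: 231 + ⌊(25724−231)/369⌋·369 = 231 + 69×369 = 25692
Count = 69 − 59 + 1 = 11

11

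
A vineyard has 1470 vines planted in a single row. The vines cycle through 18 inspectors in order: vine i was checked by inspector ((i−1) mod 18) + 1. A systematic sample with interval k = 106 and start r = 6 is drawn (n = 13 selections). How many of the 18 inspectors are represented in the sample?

9

Consecutive selections differ by k = 106, so their inspector numbers differ by 106 mod 18 = 16.
gcd(106, 18) = 2, so the sample visits 18/2 = 9 distinct residues mod 18.
Start 6 is inspector 6; the inspectors hit are 2, 4, 6, 8, 10, 12, 14, 16, 18.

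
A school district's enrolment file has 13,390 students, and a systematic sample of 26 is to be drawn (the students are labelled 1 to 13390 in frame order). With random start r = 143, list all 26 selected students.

k = N/n = 13390/26 = 515
student 1: 143
student 2: 143 + 515 = 658
student 3: 658 + 515 = 1173
student 4: 1173 + 515 = 1688
student 5: 1688 + 515 = 2203
student 6: 2203 + 515 = 2718
student 7: 2718 + 515 = 3233
student 8: 3233 + 515 = 3748
student 9: 3748 + 515 = 4263
student 10: 4263 + 515 = 4778
student 11: 4778 + 515 = 5293
student 12: 5293 + 515 = 5808
student 13: 5808 + 515 = 6323
student 14: 6323 + 515 = 6838
student 15: 6838 + 515 = 7353
student 16: 7353 + 515 = 7868
student 17: 7868 + 515 = 8383
student 18: 8383 + 515 = 8898
student 19: 8898 + 515 = 9413
student 20: 9413 + 515 = 9928
student 21: 9928 + 515 = 10443
student 22: 10443 + 515 = 10958
student 23: 10958 + 515 = 11473
student 24: 11473 + 515 = 11988
student 25: 11988 + 515 = 12503
student 26: 12503 + 515 = 13018

143, 658, 1173, 1688, 2203, 2718, 3233, 3748, 4263, 4778, 5293, 5808, 6323, 6838, 7353, 7868, 8383, 8898, 9413, 9928, 10443, 10958, 11473, 11988, 12503, 13018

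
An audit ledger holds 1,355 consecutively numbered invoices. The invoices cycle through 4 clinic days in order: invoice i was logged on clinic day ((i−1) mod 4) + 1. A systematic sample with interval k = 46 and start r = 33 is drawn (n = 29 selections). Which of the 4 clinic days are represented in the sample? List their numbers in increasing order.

Consecutive selections differ by k = 46, so their clinic day numbers differ by 46 mod 4 = 2.
gcd(46, 4) = 2, so the sample visits 4/2 = 2 distinct residues mod 4.
Start 33 is clinic day 1; the clinic days hit are 1, 3.

1, 3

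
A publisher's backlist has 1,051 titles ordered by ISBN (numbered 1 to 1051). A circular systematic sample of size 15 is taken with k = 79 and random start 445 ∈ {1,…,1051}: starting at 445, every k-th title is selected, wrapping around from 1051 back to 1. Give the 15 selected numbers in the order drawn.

Selection 1: 445
Selection 2: 445 + 79 = 524
Selection 3: 524 + 79 = 603
Selection 4: 603 + 79 = 682
Selection 5: 682 + 79 = 761
Selection 6: 761 + 79 = 840
Selection 7: 840 + 79 = 919
Selection 8: 919 + 79 = 998
Selection 9: 998 + 79 = 1077 → 1077 − 1051 = 26
Selection 10: 26 + 79 = 105
Selection 11: 105 + 79 = 184
Selection 12: 184 + 79 = 263
Selection 13: 263 + 79 = 342
Selection 14: 342 + 79 = 421
Selection 15: 421 + 79 = 500

445, 524, 603, 682, 761, 840, 919, 998, 26, 105, 184, 263, 342, 421, 500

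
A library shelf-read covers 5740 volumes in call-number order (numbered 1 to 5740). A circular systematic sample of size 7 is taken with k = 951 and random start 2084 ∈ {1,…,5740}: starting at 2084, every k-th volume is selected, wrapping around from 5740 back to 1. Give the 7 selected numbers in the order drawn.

Selection 1: 2084
Selection 2: 2084 + 951 = 3035
Selection 3: 3035 + 951 = 3986
Selection 4: 3986 + 951 = 4937
Selection 5: 4937 + 951 = 5888 → 5888 − 5740 = 148
Selection 6: 148 + 951 = 1099
Selection 7: 1099 + 951 = 2050

2084, 3035, 3986, 4937, 148, 1099, 2050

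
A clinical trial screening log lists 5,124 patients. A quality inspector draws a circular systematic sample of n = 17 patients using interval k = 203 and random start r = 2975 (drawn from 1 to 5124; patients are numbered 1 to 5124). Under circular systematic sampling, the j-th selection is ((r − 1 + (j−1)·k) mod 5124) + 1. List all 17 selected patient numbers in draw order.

Selection 1: 2975
Selection 2: 2975 + 203 = 3178
Selection 3: 3178 + 203 = 3381
Selection 4: 3381 + 203 = 3584
Selection 5: 3584 + 203 = 3787
Selection 6: 3787 + 203 = 3990
Selection 7: 3990 + 203 = 4193
Selection 8: 4193 + 203 = 4396
Selection 9: 4396 + 203 = 4599
Selection 10: 4599 + 203 = 4802
Selection 11: 4802 + 203 = 5005
Selection 12: 5005 + 203 = 5208 → 5208 − 5124 = 84
Selection 13: 84 + 203 = 287
Selection 14: 287 + 203 = 490
Selection 15: 490 + 203 = 693
Selection 16: 693 + 203 = 896
Selection 17: 896 + 203 = 1099

2975, 3178, 3381, 3584, 3787, 3990, 4193, 4396, 4599, 4802, 5005, 84, 287, 490, 693, 896, 1099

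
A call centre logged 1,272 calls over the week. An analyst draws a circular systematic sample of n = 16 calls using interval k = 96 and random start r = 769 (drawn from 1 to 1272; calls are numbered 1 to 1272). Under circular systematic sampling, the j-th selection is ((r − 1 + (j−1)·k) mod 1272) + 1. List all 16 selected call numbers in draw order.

769, 865, 961, 1057, 1153, 1249, 73, 169, 265, 361, 457, 553, 649, 745, 841, 937

Selection 1: 769
Selection 2: 769 + 96 = 865
Selection 3: 865 + 96 = 961
Selection 4: 961 + 96 = 1057
Selection 5: 1057 + 96 = 1153
Selection 6: 1153 + 96 = 1249
Selection 7: 1249 + 96 = 1345 → 1345 − 1272 = 73
Selection 8: 73 + 96 = 169
Selection 9: 169 + 96 = 265
Selection 10: 265 + 96 = 361
Selection 11: 361 + 96 = 457
Selection 12: 457 + 96 = 553
Selection 13: 553 + 96 = 649
Selection 14: 649 + 96 = 745
Selection 15: 745 + 96 = 841
Selection 16: 841 + 96 = 937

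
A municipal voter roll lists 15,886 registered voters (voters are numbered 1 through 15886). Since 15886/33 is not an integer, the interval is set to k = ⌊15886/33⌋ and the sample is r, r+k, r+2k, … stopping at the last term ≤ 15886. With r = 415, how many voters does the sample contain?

33

k = ⌊15886/33⌋ = 481
Achieved size = ⌊(15886 − 415)/481⌋ + 1 = ⌊15471/481⌋ + 1 = 32 + 1 = 33
(last selection: 415 + 32×481 = 15807 ≤ 15886; next would be 16288 > 15886)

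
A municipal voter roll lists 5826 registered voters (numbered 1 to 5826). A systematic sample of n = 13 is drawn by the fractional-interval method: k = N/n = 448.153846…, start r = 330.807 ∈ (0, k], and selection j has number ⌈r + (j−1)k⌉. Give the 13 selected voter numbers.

j=1: r + 0k = 330.807 → ⌈·⌉ = 331
j=2: r + 1k = 778.960846… → ⌈·⌉ = 779
j=3: r + 2k = 1227.114692… → ⌈·⌉ = 1228
j=4: r + 3k = 1675.268538… → ⌈·⌉ = 1676
j=5: r + 4k = 2123.422384… → ⌈·⌉ = 2124
j=6: r + 5k = 2571.576230… → ⌈·⌉ = 2572
j=7: r + 6k = 3019.730076… → ⌈·⌉ = 3020
j=8: r + 7k = 3467.883923… → ⌈·⌉ = 3468
j=9: r + 8k = 3916.037769… → ⌈·⌉ = 3917
j=10: r + 9k = 4364.191615… → ⌈·⌉ = 4365
j=11: r + 10k = 4812.345461… → ⌈·⌉ = 4813
j=12: r + 11k = 5260.499307… → ⌈·⌉ = 5261
j=13: r + 12k = 5708.653153… → ⌈·⌉ = 5709

331, 779, 1228, 1676, 2124, 2572, 3020, 3468, 3917, 4365, 4813, 5261, 5709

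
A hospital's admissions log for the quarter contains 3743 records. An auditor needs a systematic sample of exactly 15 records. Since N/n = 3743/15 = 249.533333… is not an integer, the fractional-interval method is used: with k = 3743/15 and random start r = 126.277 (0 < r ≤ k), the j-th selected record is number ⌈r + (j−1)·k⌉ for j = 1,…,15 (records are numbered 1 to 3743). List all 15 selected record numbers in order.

127, 376, 626, 875, 1125, 1374, 1624, 1874, 2123, 2373, 2622, 2872, 3121, 3371, 3620

j=1: r + 0k = 126.277 → ⌈·⌉ = 127
j=2: r + 1k = 375.810333… → ⌈·⌉ = 376
j=3: r + 2k = 625.343666… → ⌈·⌉ = 626
j=4: r + 3k = 874.877 → ⌈·⌉ = 875
j=5: r + 4k = 1124.410333… → ⌈·⌉ = 1125
j=6: r + 5k = 1373.943666… → ⌈·⌉ = 1374
j=7: r + 6k = 1623.477 → ⌈·⌉ = 1624
j=8: r + 7k = 1873.010333… → ⌈·⌉ = 1874
j=9: r + 8k = 2122.543666… → ⌈·⌉ = 2123
j=10: r + 9k = 2372.077 → ⌈·⌉ = 2373
j=11: r + 10k = 2621.610333… → ⌈·⌉ = 2622
j=12: r + 11k = 2871.143666… → ⌈·⌉ = 2872
j=13: r + 12k = 3120.677 → ⌈·⌉ = 3121
j=14: r + 13k = 3370.210333… → ⌈·⌉ = 3371
j=15: r + 14k = 3619.743666… → ⌈·⌉ = 3620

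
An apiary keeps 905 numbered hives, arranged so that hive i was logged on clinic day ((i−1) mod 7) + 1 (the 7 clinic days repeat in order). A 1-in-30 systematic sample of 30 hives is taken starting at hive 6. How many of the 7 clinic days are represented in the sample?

7

Consecutive selections differ by k = 30, so their clinic day numbers differ by 30 mod 7 = 2.
gcd(30, 7) = 1, so the sample visits 7/1 = 7 distinct residues mod 7.
Start 6 is clinic day 6; the clinic days hit are 1, 2, 3, 4, 5, 6, 7.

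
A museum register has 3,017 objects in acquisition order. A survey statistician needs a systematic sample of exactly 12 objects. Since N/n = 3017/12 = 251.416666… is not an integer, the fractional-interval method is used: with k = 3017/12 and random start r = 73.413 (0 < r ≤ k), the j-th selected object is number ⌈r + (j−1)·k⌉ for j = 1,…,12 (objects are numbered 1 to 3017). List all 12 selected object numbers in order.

74, 325, 577, 828, 1080, 1331, 1582, 1834, 2085, 2337, 2588, 2839

j=1: r + 0k = 73.413 → ⌈·⌉ = 74
j=2: r + 1k = 324.829666… → ⌈·⌉ = 325
j=3: r + 2k = 576.246333… → ⌈·⌉ = 577
j=4: r + 3k = 827.663 → ⌈·⌉ = 828
j=5: r + 4k = 1079.079666… → ⌈·⌉ = 1080
j=6: r + 5k = 1330.496333… → ⌈·⌉ = 1331
j=7: r + 6k = 1581.913 → ⌈·⌉ = 1582
j=8: r + 7k = 1833.329666… → ⌈·⌉ = 1834
j=9: r + 8k = 2084.746333… → ⌈·⌉ = 2085
j=10: r + 9k = 2336.163 → ⌈·⌉ = 2337
j=11: r + 10k = 2587.579666… → ⌈·⌉ = 2588
j=12: r + 11k = 2838.996333… → ⌈·⌉ = 2839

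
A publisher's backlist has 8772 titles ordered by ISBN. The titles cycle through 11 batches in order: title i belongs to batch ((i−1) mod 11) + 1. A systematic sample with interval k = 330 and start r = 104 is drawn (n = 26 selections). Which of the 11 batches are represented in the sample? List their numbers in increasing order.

Consecutive selections differ by k = 330, so their batch numbers differ by 330 mod 11 = 0.
gcd(330, 11) = 11, so the sample visits 11/11 = 1 distinct residues mod 11.
Start 104 is batch 5; the batches hit are 5.

5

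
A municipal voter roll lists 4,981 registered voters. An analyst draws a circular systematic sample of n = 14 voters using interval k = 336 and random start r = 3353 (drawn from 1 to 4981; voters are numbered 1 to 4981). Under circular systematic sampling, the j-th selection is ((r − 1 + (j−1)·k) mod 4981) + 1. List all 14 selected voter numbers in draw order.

Selection 1: 3353
Selection 2: 3353 + 336 = 3689
Selection 3: 3689 + 336 = 4025
Selection 4: 4025 + 336 = 4361
Selection 5: 4361 + 336 = 4697
Selection 6: 4697 + 336 = 5033 → 5033 − 4981 = 52
Selection 7: 52 + 336 = 388
Selection 8: 388 + 336 = 724
Selection 9: 724 + 336 = 1060
Selection 10: 1060 + 336 = 1396
Selection 11: 1396 + 336 = 1732
Selection 12: 1732 + 336 = 2068
Selection 13: 2068 + 336 = 2404
Selection 14: 2404 + 336 = 2740

3353, 3689, 4025, 4361, 4697, 52, 388, 724, 1060, 1396, 1732, 2068, 2404, 2740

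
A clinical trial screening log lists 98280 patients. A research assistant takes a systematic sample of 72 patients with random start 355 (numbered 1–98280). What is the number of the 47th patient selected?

63145

k = 98280/72 = 1365
47th selection = r + (47−1)·k = 355 + 46×1365 = 355 + 62790 = 63145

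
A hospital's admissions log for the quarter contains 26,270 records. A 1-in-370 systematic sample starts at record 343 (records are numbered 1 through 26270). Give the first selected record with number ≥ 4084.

4413

k = 370
Steps past start: ⌈(4084 − 343)/370⌉ = ⌈3741/370⌉ = 11
Selected record: 343 + 11×370 = 4413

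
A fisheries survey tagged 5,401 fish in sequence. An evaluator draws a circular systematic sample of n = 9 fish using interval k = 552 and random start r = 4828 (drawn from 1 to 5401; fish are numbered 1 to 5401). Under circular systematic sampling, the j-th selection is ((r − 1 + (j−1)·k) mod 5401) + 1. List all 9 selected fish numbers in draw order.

4828, 5380, 531, 1083, 1635, 2187, 2739, 3291, 3843

Selection 1: 4828
Selection 2: 4828 + 552 = 5380
Selection 3: 5380 + 552 = 5932 → 5932 − 5401 = 531
Selection 4: 531 + 552 = 1083
Selection 5: 1083 + 552 = 1635
Selection 6: 1635 + 552 = 2187
Selection 7: 2187 + 552 = 2739
Selection 8: 2739 + 552 = 3291
Selection 9: 3291 + 552 = 3843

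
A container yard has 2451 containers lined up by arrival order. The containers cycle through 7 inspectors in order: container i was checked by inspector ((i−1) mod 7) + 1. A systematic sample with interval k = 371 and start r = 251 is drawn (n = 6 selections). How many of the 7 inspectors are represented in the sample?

1

Consecutive selections differ by k = 371, so their inspector numbers differ by 371 mod 7 = 0.
gcd(371, 7) = 7, so the sample visits 7/7 = 1 distinct residues mod 7.
Start 251 is inspector 6; the inspectors hit are 6.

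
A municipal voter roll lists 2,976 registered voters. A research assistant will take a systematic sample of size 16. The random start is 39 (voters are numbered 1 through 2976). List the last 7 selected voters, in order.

k = N/n = 2976/16 = 186
10th selection = 39 + 9×186 = 1713
11th: 1713 + 186 = 1899
12th: 1899 + 186 = 2085
13th: 2085 + 186 = 2271
14th: 2271 + 186 = 2457
15th: 2457 + 186 = 2643
16th: 2643 + 186 = 2829

1713, 1899, 2085, 2271, 2457, 2643, 2829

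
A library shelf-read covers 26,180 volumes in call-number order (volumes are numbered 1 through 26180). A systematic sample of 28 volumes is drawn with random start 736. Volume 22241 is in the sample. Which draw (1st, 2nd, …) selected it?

24

k = 26180/28 = 935
position = (22241 − 736)/935 + 1 = 21505/935 + 1 = 23 + 1 = 24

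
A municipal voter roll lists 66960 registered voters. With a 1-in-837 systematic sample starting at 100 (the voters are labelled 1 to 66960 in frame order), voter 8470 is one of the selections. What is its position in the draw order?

k = 837
position = (8470 − 100)/837 + 1 = 8370/837 + 1 = 10 + 1 = 11

11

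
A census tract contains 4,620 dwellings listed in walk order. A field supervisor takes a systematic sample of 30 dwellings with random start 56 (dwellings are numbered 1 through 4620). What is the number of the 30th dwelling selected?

4522

k = 4620/30 = 154
30th selection = r + (30−1)·k = 56 + 29×154 = 56 + 4466 = 4522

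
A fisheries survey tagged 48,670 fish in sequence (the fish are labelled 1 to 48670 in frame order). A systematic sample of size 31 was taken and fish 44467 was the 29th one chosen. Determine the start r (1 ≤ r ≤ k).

507

k = 48670/31 = 1570
r = 44467 − (29−1)×1570 = 44467 − 43960 = 507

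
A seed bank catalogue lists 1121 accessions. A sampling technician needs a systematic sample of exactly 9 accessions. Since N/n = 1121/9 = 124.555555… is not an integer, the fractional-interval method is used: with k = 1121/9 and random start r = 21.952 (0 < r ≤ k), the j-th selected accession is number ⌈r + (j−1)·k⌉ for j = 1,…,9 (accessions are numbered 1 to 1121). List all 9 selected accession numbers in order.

22, 147, 272, 396, 521, 645, 770, 894, 1019

j=1: r + 0k = 21.952 → ⌈·⌉ = 22
j=2: r + 1k = 146.507555… → ⌈·⌉ = 147
j=3: r + 2k = 271.063111… → ⌈·⌉ = 272
j=4: r + 3k = 395.618666… → ⌈·⌉ = 396
j=5: r + 4k = 520.174222… → ⌈·⌉ = 521
j=6: r + 5k = 644.729777… → ⌈·⌉ = 645
j=7: r + 6k = 769.285333… → ⌈·⌉ = 770
j=8: r + 7k = 893.840888… → ⌈·⌉ = 894
j=9: r + 8k = 1018.396444… → ⌈·⌉ = 1019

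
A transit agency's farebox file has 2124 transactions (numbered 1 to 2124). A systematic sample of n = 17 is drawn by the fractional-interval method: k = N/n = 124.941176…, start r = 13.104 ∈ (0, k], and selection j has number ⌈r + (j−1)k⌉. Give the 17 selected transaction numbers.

14, 139, 263, 388, 513, 638, 763, 888, 1013, 1138, 1263, 1388, 1513, 1638, 1763, 1888, 2013

j=1: r + 0k = 13.104 → ⌈·⌉ = 14
j=2: r + 1k = 138.045176… → ⌈·⌉ = 139
j=3: r + 2k = 262.986352… → ⌈·⌉ = 263
j=4: r + 3k = 387.927529… → ⌈·⌉ = 388
j=5: r + 4k = 512.868705… → ⌈·⌉ = 513
j=6: r + 5k = 637.809882… → ⌈·⌉ = 638
j=7: r + 6k = 762.751058… → ⌈·⌉ = 763
j=8: r + 7k = 887.692235… → ⌈·⌉ = 888
j=9: r + 8k = 1012.633411… → ⌈·⌉ = 1013
j=10: r + 9k = 1137.574588… → ⌈·⌉ = 1138
j=11: r + 10k = 1262.515764… → ⌈·⌉ = 1263
j=12: r + 11k = 1387.456941… → ⌈·⌉ = 1388
j=13: r + 12k = 1512.398117… → ⌈·⌉ = 1513
j=14: r + 13k = 1637.339294… → ⌈·⌉ = 1638
j=15: r + 14k = 1762.280470… → ⌈·⌉ = 1763
j=16: r + 15k = 1887.221647… → ⌈·⌉ = 1888
j=17: r + 16k = 2012.162823… → ⌈·⌉ = 2013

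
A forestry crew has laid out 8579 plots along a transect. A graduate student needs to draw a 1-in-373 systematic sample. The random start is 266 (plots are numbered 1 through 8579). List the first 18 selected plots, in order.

plot 1: 266
plot 2: 266 + 373 = 639
plot 3: 639 + 373 = 1012
plot 4: 1012 + 373 = 1385
plot 5: 1385 + 373 = 1758
plot 6: 1758 + 373 = 2131
plot 7: 2131 + 373 = 2504
plot 8: 2504 + 373 = 2877
plot 9: 2877 + 373 = 3250
plot 10: 3250 + 373 = 3623
plot 11: 3623 + 373 = 3996
plot 12: 3996 + 373 = 4369
plot 13: 4369 + 373 = 4742
plot 14: 4742 + 373 = 5115
plot 15: 5115 + 373 = 5488
plot 16: 5488 + 373 = 5861
plot 17: 5861 + 373 = 6234
plot 18: 6234 + 373 = 6607

266, 639, 1012, 1385, 1758, 2131, 2504, 2877, 3250, 3623, 3996, 4369, 4742, 5115, 5488, 5861, 6234, 6607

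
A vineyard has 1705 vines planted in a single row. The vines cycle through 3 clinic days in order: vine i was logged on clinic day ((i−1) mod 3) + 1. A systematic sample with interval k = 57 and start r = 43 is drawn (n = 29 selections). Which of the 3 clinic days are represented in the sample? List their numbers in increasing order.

Consecutive selections differ by k = 57, so their clinic day numbers differ by 57 mod 3 = 0.
gcd(57, 3) = 3, so the sample visits 3/3 = 1 distinct residues mod 3.
Start 43 is clinic day 1; the clinic days hit are 1.

1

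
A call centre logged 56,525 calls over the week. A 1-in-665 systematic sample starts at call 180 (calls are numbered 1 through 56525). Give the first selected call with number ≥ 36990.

37420

k = 665
Steps past start: ⌈(36990 − 180)/665⌉ = ⌈36810/665⌉ = 56
Selected call: 180 + 56×665 = 37420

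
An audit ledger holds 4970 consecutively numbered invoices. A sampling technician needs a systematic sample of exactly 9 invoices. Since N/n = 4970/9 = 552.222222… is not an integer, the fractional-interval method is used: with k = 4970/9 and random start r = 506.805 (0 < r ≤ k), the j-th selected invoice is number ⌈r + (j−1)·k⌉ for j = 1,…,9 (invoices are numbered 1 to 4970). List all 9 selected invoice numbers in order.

j=1: r + 0k = 506.805 → ⌈·⌉ = 507
j=2: r + 1k = 1059.027222… → ⌈·⌉ = 1060
j=3: r + 2k = 1611.249444… → ⌈·⌉ = 1612
j=4: r + 3k = 2163.471666… → ⌈·⌉ = 2164
j=5: r + 4k = 2715.693888… → ⌈·⌉ = 2716
j=6: r + 5k = 3267.916111… → ⌈·⌉ = 3268
j=7: r + 6k = 3820.138333… → ⌈·⌉ = 3821
j=8: r + 7k = 4372.360555… → ⌈·⌉ = 4373
j=9: r + 8k = 4924.582777… → ⌈·⌉ = 4925

507, 1060, 1612, 2164, 2716, 3268, 3821, 4373, 4925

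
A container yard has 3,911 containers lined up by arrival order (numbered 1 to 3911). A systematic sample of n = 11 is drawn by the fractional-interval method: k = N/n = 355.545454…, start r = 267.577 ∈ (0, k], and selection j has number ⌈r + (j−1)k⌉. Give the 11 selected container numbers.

268, 624, 979, 1335, 1690, 2046, 2401, 2757, 3112, 3468, 3824

j=1: r + 0k = 267.577 → ⌈·⌉ = 268
j=2: r + 1k = 623.122454… → ⌈·⌉ = 624
j=3: r + 2k = 978.667909… → ⌈·⌉ = 979
j=4: r + 3k = 1334.213363… → ⌈·⌉ = 1335
j=5: r + 4k = 1689.758818… → ⌈·⌉ = 1690
j=6: r + 5k = 2045.304272… → ⌈·⌉ = 2046
j=7: r + 6k = 2400.849727… → ⌈·⌉ = 2401
j=8: r + 7k = 2756.395181… → ⌈·⌉ = 2757
j=9: r + 8k = 3111.940636… → ⌈·⌉ = 3112
j=10: r + 9k = 3467.486090… → ⌈·⌉ = 3468
j=11: r + 10k = 3823.031545… → ⌈·⌉ = 3824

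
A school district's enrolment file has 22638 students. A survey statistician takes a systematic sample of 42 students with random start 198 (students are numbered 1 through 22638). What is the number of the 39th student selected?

k = 22638/42 = 539
39th selection = r + (39−1)·k = 198 + 38×539 = 198 + 20482 = 20680

20680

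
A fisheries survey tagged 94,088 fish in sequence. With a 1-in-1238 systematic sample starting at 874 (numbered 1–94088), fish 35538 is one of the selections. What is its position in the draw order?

k = 1238
position = (35538 − 874)/1238 + 1 = 34664/1238 + 1 = 28 + 1 = 29

29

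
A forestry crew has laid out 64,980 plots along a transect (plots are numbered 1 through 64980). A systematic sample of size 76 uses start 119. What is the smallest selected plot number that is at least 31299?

k = 64980/76 = 855
Steps past start: ⌈(31299 − 119)/855⌉ = ⌈31180/855⌉ = 37
Selected plot: 119 + 37×855 = 31754

31754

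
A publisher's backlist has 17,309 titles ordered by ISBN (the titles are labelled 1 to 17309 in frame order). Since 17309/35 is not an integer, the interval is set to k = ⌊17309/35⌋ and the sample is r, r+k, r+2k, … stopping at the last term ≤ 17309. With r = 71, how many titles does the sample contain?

k = ⌊17309/35⌋ = 494
Achieved size = ⌊(17309 − 71)/494⌋ + 1 = ⌊17238/494⌋ + 1 = 34 + 1 = 35
(last selection: 71 + 34×494 = 16867 ≤ 17309; next would be 17361 > 17309)

35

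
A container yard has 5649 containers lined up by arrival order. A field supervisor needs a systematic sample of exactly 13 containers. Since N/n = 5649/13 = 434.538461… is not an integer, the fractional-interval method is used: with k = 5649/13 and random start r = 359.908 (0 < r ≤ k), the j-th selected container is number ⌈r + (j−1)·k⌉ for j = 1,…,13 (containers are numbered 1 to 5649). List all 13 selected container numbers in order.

j=1: r + 0k = 359.908 → ⌈·⌉ = 360
j=2: r + 1k = 794.446461… → ⌈·⌉ = 795
j=3: r + 2k = 1228.984923… → ⌈·⌉ = 1229
j=4: r + 3k = 1663.523384… → ⌈·⌉ = 1664
j=5: r + 4k = 2098.061846… → ⌈·⌉ = 2099
j=6: r + 5k = 2532.600307… → ⌈·⌉ = 2533
j=7: r + 6k = 2967.138769… → ⌈·⌉ = 2968
j=8: r + 7k = 3401.677230… → ⌈·⌉ = 3402
j=9: r + 8k = 3836.215692… → ⌈·⌉ = 3837
j=10: r + 9k = 4270.754153… → ⌈·⌉ = 4271
j=11: r + 10k = 4705.292615… → ⌈·⌉ = 4706
j=12: r + 11k = 5139.831076… → ⌈·⌉ = 5140
j=13: r + 12k = 5574.369538… → ⌈·⌉ = 5575

360, 795, 1229, 1664, 2099, 2533, 2968, 3402, 3837, 4271, 4706, 5140, 5575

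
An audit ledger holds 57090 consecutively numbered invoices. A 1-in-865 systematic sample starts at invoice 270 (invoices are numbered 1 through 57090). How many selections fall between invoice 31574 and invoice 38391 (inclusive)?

8

k = 865
First selection ≥ 31574: 270 + ⌈(31574−270)/865⌉·865 = 270 + 37×865 = 32275
Last selection ≤ 38391: 270 + ⌊(38391−270)/865⌋·865 = 270 + 44×865 = 38330
Count = 44 − 37 + 1 = 8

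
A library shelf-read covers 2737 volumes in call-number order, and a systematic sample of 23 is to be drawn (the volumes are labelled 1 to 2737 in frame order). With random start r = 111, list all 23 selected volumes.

k = N/n = 2737/23 = 119
volume 1: 111
volume 2: 111 + 119 = 230
volume 3: 230 + 119 = 349
volume 4: 349 + 119 = 468
volume 5: 468 + 119 = 587
volume 6: 587 + 119 = 706
volume 7: 706 + 119 = 825
volume 8: 825 + 119 = 944
volume 9: 944 + 119 = 1063
volume 10: 1063 + 119 = 1182
volume 11: 1182 + 119 = 1301
volume 12: 1301 + 119 = 1420
volume 13: 1420 + 119 = 1539
volume 14: 1539 + 119 = 1658
volume 15: 1658 + 119 = 1777
volume 16: 1777 + 119 = 1896
volume 17: 1896 + 119 = 2015
volume 18: 2015 + 119 = 2134
volume 19: 2134 + 119 = 2253
volume 20: 2253 + 119 = 2372
volume 21: 2372 + 119 = 2491
volume 22: 2491 + 119 = 2610
volume 23: 2610 + 119 = 2729

111, 230, 349, 468, 587, 706, 825, 944, 1063, 1182, 1301, 1420, 1539, 1658, 1777, 1896, 2015, 2134, 2253, 2372, 2491, 2610, 2729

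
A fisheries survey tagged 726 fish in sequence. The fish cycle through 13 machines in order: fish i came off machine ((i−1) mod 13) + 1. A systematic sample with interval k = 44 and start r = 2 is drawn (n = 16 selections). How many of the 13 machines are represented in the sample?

13

Consecutive selections differ by k = 44, so their machine numbers differ by 44 mod 13 = 5.
gcd(44, 13) = 1, so the sample visits 13/1 = 13 distinct residues mod 13.
Start 2 is machine 2; the machines hit are 1, 2, 3, 4, 5, 6, 7, 8, 9, 10, 11, 12, 13.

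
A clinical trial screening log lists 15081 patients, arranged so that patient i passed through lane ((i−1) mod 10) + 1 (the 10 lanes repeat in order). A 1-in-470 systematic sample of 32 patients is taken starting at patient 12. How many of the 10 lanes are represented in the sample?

1

Consecutive selections differ by k = 470, so their lane numbers differ by 470 mod 10 = 0.
gcd(470, 10) = 10, so the sample visits 10/10 = 1 distinct residues mod 10.
Start 12 is lane 2; the lanes hit are 2.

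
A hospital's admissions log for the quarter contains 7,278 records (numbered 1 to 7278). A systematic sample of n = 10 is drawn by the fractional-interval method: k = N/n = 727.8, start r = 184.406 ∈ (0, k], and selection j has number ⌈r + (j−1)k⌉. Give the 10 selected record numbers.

185, 913, 1641, 2368, 3096, 3824, 4552, 5280, 6007, 6735

j=1: r + 0k = 184.406 → ⌈·⌉ = 185
j=2: r + 1k = 912.206 → ⌈·⌉ = 913
j=3: r + 2k = 1640.006 → ⌈·⌉ = 1641
j=4: r + 3k = 2367.806 → ⌈·⌉ = 2368
j=5: r + 4k = 3095.606 → ⌈·⌉ = 3096
j=6: r + 5k = 3823.406 → ⌈·⌉ = 3824
j=7: r + 6k = 4551.206 → ⌈·⌉ = 4552
j=8: r + 7k = 5279.006 → ⌈·⌉ = 5280
j=9: r + 8k = 6006.806 → ⌈·⌉ = 6007
j=10: r + 9k = 6734.606 → ⌈·⌉ = 6735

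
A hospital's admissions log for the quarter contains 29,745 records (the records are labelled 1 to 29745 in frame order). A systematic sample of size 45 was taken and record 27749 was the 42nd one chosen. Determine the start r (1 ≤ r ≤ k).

k = 29745/45 = 661
r = 27749 − (42−1)×661 = 27749 − 27101 = 648

648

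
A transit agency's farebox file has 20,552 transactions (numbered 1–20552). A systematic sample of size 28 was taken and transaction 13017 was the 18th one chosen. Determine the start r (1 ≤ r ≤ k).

k = 20552/28 = 734
r = 13017 − (18−1)×734 = 13017 − 12478 = 539

539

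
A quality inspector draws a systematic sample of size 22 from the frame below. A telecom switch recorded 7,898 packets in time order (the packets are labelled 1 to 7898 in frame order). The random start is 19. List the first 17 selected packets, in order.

19, 378, 737, 1096, 1455, 1814, 2173, 2532, 2891, 3250, 3609, 3968, 4327, 4686, 5045, 5404, 5763

k = N/n = 7898/22 = 359
packet 1: 19
packet 2: 19 + 359 = 378
packet 3: 378 + 359 = 737
packet 4: 737 + 359 = 1096
packet 5: 1096 + 359 = 1455
packet 6: 1455 + 359 = 1814
packet 7: 1814 + 359 = 2173
packet 8: 2173 + 359 = 2532
packet 9: 2532 + 359 = 2891
packet 10: 2891 + 359 = 3250
packet 11: 3250 + 359 = 3609
packet 12: 3609 + 359 = 3968
packet 13: 3968 + 359 = 4327
packet 14: 4327 + 359 = 4686
packet 15: 4686 + 359 = 5045
packet 16: 5045 + 359 = 5404
packet 17: 5404 + 359 = 5763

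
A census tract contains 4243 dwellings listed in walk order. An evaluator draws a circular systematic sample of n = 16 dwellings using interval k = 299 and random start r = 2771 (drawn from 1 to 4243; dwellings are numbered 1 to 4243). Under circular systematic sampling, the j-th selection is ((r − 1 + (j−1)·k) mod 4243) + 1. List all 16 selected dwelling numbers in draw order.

2771, 3070, 3369, 3668, 3967, 23, 322, 621, 920, 1219, 1518, 1817, 2116, 2415, 2714, 3013

Selection 1: 2771
Selection 2: 2771 + 299 = 3070
Selection 3: 3070 + 299 = 3369
Selection 4: 3369 + 299 = 3668
Selection 5: 3668 + 299 = 3967
Selection 6: 3967 + 299 = 4266 → 4266 − 4243 = 23
Selection 7: 23 + 299 = 322
Selection 8: 322 + 299 = 621
Selection 9: 621 + 299 = 920
Selection 10: 920 + 299 = 1219
Selection 11: 1219 + 299 = 1518
Selection 12: 1518 + 299 = 1817
Selection 13: 1817 + 299 = 2116
Selection 14: 2116 + 299 = 2415
Selection 15: 2415 + 299 = 2714
Selection 16: 2714 + 299 = 3013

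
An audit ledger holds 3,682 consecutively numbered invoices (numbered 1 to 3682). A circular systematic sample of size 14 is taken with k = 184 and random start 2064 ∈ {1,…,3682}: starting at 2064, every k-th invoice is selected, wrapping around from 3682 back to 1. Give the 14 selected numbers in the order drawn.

Selection 1: 2064
Selection 2: 2064 + 184 = 2248
Selection 3: 2248 + 184 = 2432
Selection 4: 2432 + 184 = 2616
Selection 5: 2616 + 184 = 2800
Selection 6: 2800 + 184 = 2984
Selection 7: 2984 + 184 = 3168
Selection 8: 3168 + 184 = 3352
Selection 9: 3352 + 184 = 3536
Selection 10: 3536 + 184 = 3720 → 3720 − 3682 = 38
Selection 11: 38 + 184 = 222
Selection 12: 222 + 184 = 406
Selection 13: 406 + 184 = 590
Selection 14: 590 + 184 = 774

2064, 2248, 2432, 2616, 2800, 2984, 3168, 3352, 3536, 38, 222, 406, 590, 774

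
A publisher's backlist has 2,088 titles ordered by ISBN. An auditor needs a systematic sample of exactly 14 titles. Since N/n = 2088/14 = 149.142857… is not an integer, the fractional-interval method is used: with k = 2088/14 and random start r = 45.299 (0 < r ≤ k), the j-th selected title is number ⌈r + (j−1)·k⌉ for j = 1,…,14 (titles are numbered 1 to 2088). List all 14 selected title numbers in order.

46, 195, 344, 493, 642, 792, 941, 1090, 1239, 1388, 1537, 1686, 1836, 1985

j=1: r + 0k = 45.299 → ⌈·⌉ = 46
j=2: r + 1k = 194.441857… → ⌈·⌉ = 195
j=3: r + 2k = 343.584714… → ⌈·⌉ = 344
j=4: r + 3k = 492.727571… → ⌈·⌉ = 493
j=5: r + 4k = 641.870428… → ⌈·⌉ = 642
j=6: r + 5k = 791.013285… → ⌈·⌉ = 792
j=7: r + 6k = 940.156142… → ⌈·⌉ = 941
j=8: r + 7k = 1089.299 → ⌈·⌉ = 1090
j=9: r + 8k = 1238.441857… → ⌈·⌉ = 1239
j=10: r + 9k = 1387.584714… → ⌈·⌉ = 1388
j=11: r + 10k = 1536.727571… → ⌈·⌉ = 1537
j=12: r + 11k = 1685.870428… → ⌈·⌉ = 1686
j=13: r + 12k = 1835.013285… → ⌈·⌉ = 1836
j=14: r + 13k = 1984.156142… → ⌈·⌉ = 1985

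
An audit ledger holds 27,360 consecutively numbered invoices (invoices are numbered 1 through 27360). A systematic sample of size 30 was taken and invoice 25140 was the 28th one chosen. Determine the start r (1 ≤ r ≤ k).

516

k = 27360/30 = 912
r = 25140 − (28−1)×912 = 25140 − 24624 = 516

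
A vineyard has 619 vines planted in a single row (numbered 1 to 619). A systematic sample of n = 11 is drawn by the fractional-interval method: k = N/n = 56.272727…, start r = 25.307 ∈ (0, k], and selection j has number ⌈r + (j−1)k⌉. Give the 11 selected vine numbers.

j=1: r + 0k = 25.307 → ⌈·⌉ = 26
j=2: r + 1k = 81.579727… → ⌈·⌉ = 82
j=3: r + 2k = 137.852454… → ⌈·⌉ = 138
j=4: r + 3k = 194.125181… → ⌈·⌉ = 195
j=5: r + 4k = 250.397909… → ⌈·⌉ = 251
j=6: r + 5k = 306.670636… → ⌈·⌉ = 307
j=7: r + 6k = 362.943363… → ⌈·⌉ = 363
j=8: r + 7k = 419.216090… → ⌈·⌉ = 420
j=9: r + 8k = 475.488818… → ⌈·⌉ = 476
j=10: r + 9k = 531.761545… → ⌈·⌉ = 532
j=11: r + 10k = 588.034272… → ⌈·⌉ = 589

26, 82, 138, 195, 251, 307, 363, 420, 476, 532, 589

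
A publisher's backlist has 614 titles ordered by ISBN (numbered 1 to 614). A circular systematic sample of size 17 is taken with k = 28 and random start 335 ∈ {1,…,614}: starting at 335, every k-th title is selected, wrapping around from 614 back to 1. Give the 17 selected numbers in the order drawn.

335, 363, 391, 419, 447, 475, 503, 531, 559, 587, 1, 29, 57, 85, 113, 141, 169

Selection 1: 335
Selection 2: 335 + 28 = 363
Selection 3: 363 + 28 = 391
Selection 4: 391 + 28 = 419
Selection 5: 419 + 28 = 447
Selection 6: 447 + 28 = 475
Selection 7: 475 + 28 = 503
Selection 8: 503 + 28 = 531
Selection 9: 531 + 28 = 559
Selection 10: 559 + 28 = 587
Selection 11: 587 + 28 = 615 → 615 − 614 = 1
Selection 12: 1 + 28 = 29
Selection 13: 29 + 28 = 57
Selection 14: 57 + 28 = 85
Selection 15: 85 + 28 = 113
Selection 16: 113 + 28 = 141
Selection 17: 141 + 28 = 169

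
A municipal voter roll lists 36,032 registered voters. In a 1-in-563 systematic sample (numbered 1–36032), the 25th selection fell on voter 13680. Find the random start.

168

k = 563
r = 13680 − (25−1)×563 = 13680 − 13512 = 168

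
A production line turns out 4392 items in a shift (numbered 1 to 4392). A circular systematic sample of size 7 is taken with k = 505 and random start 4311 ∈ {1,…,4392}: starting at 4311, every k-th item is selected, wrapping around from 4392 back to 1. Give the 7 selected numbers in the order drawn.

Selection 1: 4311
Selection 2: 4311 + 505 = 4816 → 4816 − 4392 = 424
Selection 3: 424 + 505 = 929
Selection 4: 929 + 505 = 1434
Selection 5: 1434 + 505 = 1939
Selection 6: 1939 + 505 = 2444
Selection 7: 2444 + 505 = 2949

4311, 424, 929, 1434, 1939, 2444, 2949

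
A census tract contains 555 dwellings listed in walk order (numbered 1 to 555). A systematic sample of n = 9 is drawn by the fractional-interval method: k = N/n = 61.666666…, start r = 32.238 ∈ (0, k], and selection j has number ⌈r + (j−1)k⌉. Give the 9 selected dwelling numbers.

j=1: r + 0k = 32.238 → ⌈·⌉ = 33
j=2: r + 1k = 93.904666… → ⌈·⌉ = 94
j=3: r + 2k = 155.571333… → ⌈·⌉ = 156
j=4: r + 3k = 217.238 → ⌈·⌉ = 218
j=5: r + 4k = 278.904666… → ⌈·⌉ = 279
j=6: r + 5k = 340.571333… → ⌈·⌉ = 341
j=7: r + 6k = 402.238 → ⌈·⌉ = 403
j=8: r + 7k = 463.904666… → ⌈·⌉ = 464
j=9: r + 8k = 525.571333… → ⌈·⌉ = 526

33, 94, 156, 218, 279, 341, 403, 464, 526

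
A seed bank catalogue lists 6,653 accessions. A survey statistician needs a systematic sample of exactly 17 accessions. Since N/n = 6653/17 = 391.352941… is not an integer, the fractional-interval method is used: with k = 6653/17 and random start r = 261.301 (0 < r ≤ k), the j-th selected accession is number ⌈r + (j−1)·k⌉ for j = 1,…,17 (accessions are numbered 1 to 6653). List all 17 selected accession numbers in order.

262, 653, 1045, 1436, 1827, 2219, 2610, 3001, 3393, 3784, 4175, 4567, 4958, 5349, 5741, 6132, 6523

j=1: r + 0k = 261.301 → ⌈·⌉ = 262
j=2: r + 1k = 652.653941… → ⌈·⌉ = 653
j=3: r + 2k = 1044.006882… → ⌈·⌉ = 1045
j=4: r + 3k = 1435.359823… → ⌈·⌉ = 1436
j=5: r + 4k = 1826.712764… → ⌈·⌉ = 1827
j=6: r + 5k = 2218.065705… → ⌈·⌉ = 2219
j=7: r + 6k = 2609.418647… → ⌈·⌉ = 2610
j=8: r + 7k = 3000.771588… → ⌈·⌉ = 3001
j=9: r + 8k = 3392.124529… → ⌈·⌉ = 3393
j=10: r + 9k = 3783.477470… → ⌈·⌉ = 3784
j=11: r + 10k = 4174.830411… → ⌈·⌉ = 4175
j=12: r + 11k = 4566.183352… → ⌈·⌉ = 4567
j=13: r + 12k = 4957.536294… → ⌈·⌉ = 4958
j=14: r + 13k = 5348.889235… → ⌈·⌉ = 5349
j=15: r + 14k = 5740.242176… → ⌈·⌉ = 5741
j=16: r + 15k = 6131.595117… → ⌈·⌉ = 6132
j=17: r + 16k = 6522.948058… → ⌈·⌉ = 6523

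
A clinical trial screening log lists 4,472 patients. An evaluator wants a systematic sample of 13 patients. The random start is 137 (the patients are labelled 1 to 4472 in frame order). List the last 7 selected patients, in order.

k = N/n = 4472/13 = 344
7th selection = 137 + 6×344 = 2201
8th: 2201 + 344 = 2545
9th: 2545 + 344 = 2889
10th: 2889 + 344 = 3233
11th: 3233 + 344 = 3577
12th: 3577 + 344 = 3921
13th: 3921 + 344 = 4265

2201, 2545, 2889, 3233, 3577, 3921, 4265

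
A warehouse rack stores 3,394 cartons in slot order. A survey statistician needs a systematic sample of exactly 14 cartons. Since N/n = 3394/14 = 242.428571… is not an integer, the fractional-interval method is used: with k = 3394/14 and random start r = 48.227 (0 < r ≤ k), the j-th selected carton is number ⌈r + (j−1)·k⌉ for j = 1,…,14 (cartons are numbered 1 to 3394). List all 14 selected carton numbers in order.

49, 291, 534, 776, 1018, 1261, 1503, 1746, 1988, 2231, 2473, 2715, 2958, 3200

j=1: r + 0k = 48.227 → ⌈·⌉ = 49
j=2: r + 1k = 290.655571… → ⌈·⌉ = 291
j=3: r + 2k = 533.084142… → ⌈·⌉ = 534
j=4: r + 3k = 775.512714… → ⌈·⌉ = 776
j=5: r + 4k = 1017.941285… → ⌈·⌉ = 1018
j=6: r + 5k = 1260.369857… → ⌈·⌉ = 1261
j=7: r + 6k = 1502.798428… → ⌈·⌉ = 1503
j=8: r + 7k = 1745.227 → ⌈·⌉ = 1746
j=9: r + 8k = 1987.655571… → ⌈·⌉ = 1988
j=10: r + 9k = 2230.084142… → ⌈·⌉ = 2231
j=11: r + 10k = 2472.512714… → ⌈·⌉ = 2473
j=12: r + 11k = 2714.941285… → ⌈·⌉ = 2715
j=13: r + 12k = 2957.369857… → ⌈·⌉ = 2958
j=14: r + 13k = 3199.798428… → ⌈·⌉ = 3200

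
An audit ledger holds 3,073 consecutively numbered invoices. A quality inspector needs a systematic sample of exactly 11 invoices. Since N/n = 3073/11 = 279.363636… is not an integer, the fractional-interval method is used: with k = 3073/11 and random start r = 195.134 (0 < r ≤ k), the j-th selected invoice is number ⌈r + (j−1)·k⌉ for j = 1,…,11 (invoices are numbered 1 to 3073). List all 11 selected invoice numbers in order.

j=1: r + 0k = 195.134 → ⌈·⌉ = 196
j=2: r + 1k = 474.497636… → ⌈·⌉ = 475
j=3: r + 2k = 753.861272… → ⌈·⌉ = 754
j=4: r + 3k = 1033.224909… → ⌈·⌉ = 1034
j=5: r + 4k = 1312.588545… → ⌈·⌉ = 1313
j=6: r + 5k = 1591.952181… → ⌈·⌉ = 1592
j=7: r + 6k = 1871.315818… → ⌈·⌉ = 1872
j=8: r + 7k = 2150.679454… → ⌈·⌉ = 2151
j=9: r + 8k = 2430.043090… → ⌈·⌉ = 2431
j=10: r + 9k = 2709.406727… → ⌈·⌉ = 2710
j=11: r + 10k = 2988.770363… → ⌈·⌉ = 2989

196, 475, 754, 1034, 1313, 1592, 1872, 2151, 2431, 2710, 2989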